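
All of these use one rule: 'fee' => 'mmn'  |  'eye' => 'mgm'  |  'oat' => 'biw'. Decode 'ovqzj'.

bring

The word is reversed, then every letter is shifted forward by 8.
Decoding ovqzj: shift back: o−8=g, v−8=n, q−8=i, z−8=r, j−8=b → gnirb; then reverse → bring.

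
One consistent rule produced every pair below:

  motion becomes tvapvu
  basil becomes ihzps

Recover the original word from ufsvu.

nylon

Compare letters: m→t is +7, o→v is +7, t→a is +7 — a constant shift. This is a Caesar cipher with shift 7.
Undoing it on ufsvu: u−7=n, f−7=y, s−7=l, v−7=o, u−7=n.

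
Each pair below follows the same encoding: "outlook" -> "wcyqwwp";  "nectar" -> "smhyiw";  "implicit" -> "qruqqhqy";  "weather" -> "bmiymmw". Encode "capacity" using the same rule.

The shift depends on letter class: consonant t→y is +5, but vowel o→w is +8. Vowels shift forward by 8 and consonants shift forward by 5.
For capacity: c(cons)+5=h, a(vowel)+8=i, p(cons)+5=u, a(vowel)+8=i, c(cons)+5=h, i(vowel)+8=q, t(cons)+5=y, y(cons)+5=d.

hiuihqyd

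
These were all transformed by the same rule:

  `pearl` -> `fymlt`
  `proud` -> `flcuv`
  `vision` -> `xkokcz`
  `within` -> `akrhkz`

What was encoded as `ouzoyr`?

This is an affine cipher: with a=0,…,z=25, each position x becomes (3x+12) mod 26.
Reversing it on ouzoyr: o(14)→9·(14−12)≡18=s; u(20)→9·(20−12)≡20=u; z(25)→9·(25−12)≡13=n; o(14)→9·(14−12)≡18=s; y(24)→9·(24−12)≡4=e; r(17)→9·(17−12)≡19=t (all mod 26).

sunset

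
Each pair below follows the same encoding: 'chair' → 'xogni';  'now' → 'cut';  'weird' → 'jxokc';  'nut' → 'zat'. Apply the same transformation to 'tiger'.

Two steps: reverse the string, then apply a Caesar shift of +6.
For tiger: reverse → regit; then shift: r+6=x, e+6=k, g+6=m, i+6=o, t+6=z.

xkmoz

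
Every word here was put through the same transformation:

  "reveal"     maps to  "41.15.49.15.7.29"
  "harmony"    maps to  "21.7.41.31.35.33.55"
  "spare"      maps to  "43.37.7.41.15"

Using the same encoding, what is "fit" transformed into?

r(#18)→41 and e(#5)→15: differences scale by 2, so n = 2·pos + 5. With a=1..z=26, the number is 2·pos + 5.
On fit: f=6→17, i=9→23, t=20→45.

17.23.45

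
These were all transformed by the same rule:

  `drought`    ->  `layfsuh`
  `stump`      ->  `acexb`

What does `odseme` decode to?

guitar

Letter i (0-indexed) is shifted by i+8, so successive shifts are 8, 9, 10, ….
Undoing it on odseme: o−8=g, d−9=u, s−10=i, e−11=t, m−12=a, e−13=r.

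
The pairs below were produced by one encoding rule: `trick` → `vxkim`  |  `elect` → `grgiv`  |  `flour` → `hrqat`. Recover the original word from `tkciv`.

Shifts by position in trick: pos 0: t→v (+2), pos 1: r→x (+6), pos 2: i→k (+2), pos 3: c→i (+6) — repeating every 2. The shifts repeat in a cycle of length 2: positions 0,1,… shift by +2, +6, then the pattern repeats.
Reversing it on tkciv: t−2=r, k−6=e, c−2=a, i−6=c, v−2=t.

react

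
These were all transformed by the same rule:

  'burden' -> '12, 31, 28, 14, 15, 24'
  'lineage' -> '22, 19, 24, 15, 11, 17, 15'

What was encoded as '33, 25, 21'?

Letters become their 1-based position plus 10 (so a→11, b→12, …).
Undoing it on 33, 25, 21: 33→(33−10)÷1=23=w, 25→(25−10)÷1=15=o, 21→(21−10)÷1=11=k.

wok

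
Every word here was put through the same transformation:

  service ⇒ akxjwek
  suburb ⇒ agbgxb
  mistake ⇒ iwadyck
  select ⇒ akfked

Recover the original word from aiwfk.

s(18)→a(0) and e(4)→k(10) fit y≡3x+24 (mod 26); the inverse of 3 mod 26 is 9. Treating letters as 0–25, the rule is x ↦ 3x + 24 (mod 26).
Reversing it on aiwfk: a(0)→9·(0−24)≡18=s; i(8)→9·(8−24)≡12=m; w(22)→9·(22−24)≡8=i; f(5)→9·(5−24)≡11=l; k(10)→9·(10−24)≡4=e (all mod 26).

smile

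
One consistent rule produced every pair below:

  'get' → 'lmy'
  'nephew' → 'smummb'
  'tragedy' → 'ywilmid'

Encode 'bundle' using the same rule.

Two shifts are in play — +8 for a/e/i/o/u, +5 for every other letter.
For bundle: b(cons)+5=g, u(vowel)+8=c, n(cons)+5=s, d(cons)+5=i, l(cons)+5=q, e(vowel)+8=m.

gcsiqm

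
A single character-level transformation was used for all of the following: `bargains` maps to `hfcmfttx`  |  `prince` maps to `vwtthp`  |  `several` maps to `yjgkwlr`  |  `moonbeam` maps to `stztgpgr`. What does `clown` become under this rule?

iqzcs

Shifts by position in bargains: pos 0: b→h (+6), pos 1: a→f (+5), pos 2: r→c (+11), pos 3: g→m (+6), pos 4: a→f (+5), pos 5: i→t (+11) — repeating every 3. A repeating key of period 3 is used — shifts +6, +5, +11 over and over.
On clown: c+6=i, l+5=q, o+11=z, w+6=c, n+5=s.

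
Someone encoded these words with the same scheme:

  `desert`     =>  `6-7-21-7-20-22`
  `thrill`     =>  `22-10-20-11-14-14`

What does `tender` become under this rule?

22-7-16-6-7-20

d is letter #4 and maps to 6: an offset of 2. Letters become their 1-based position plus 2 (so a→3, b→4, …).
For tender: t=20→22, e=5→7, n=14→16, d=4→6, e=5→7, r=18→20.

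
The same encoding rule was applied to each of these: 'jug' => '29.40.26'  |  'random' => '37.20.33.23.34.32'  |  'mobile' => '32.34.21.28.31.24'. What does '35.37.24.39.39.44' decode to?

Each letter is replaced by its alphabet position (a=1..z=26) + 19.
Reversing it on 35.37.24.39.39.44: 35→(35−19)÷1=16=p, 37→(37−19)÷1=18=r, 24→(24−19)÷1=5=e, 39→(39−19)÷1=20=t, 39→(39−19)÷1=20=t, 44→(44−19)÷1=25=y.

pretty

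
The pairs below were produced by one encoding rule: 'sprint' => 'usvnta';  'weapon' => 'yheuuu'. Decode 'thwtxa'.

resort

Each letter shifts forward by (position + 2), i.e. 2, 3, 4, … — the shift grows by one for each successive letter.
Reversing it on thwtxa: t−2=r, h−3=e, w−4=s, t−5=o, x−6=r, a−7=t.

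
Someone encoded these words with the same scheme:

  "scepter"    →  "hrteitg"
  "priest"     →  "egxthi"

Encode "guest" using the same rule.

It's a constant shift of +15 (ROT15).
For guest: g+15=v, u+15=j, e+15=t, s+15=h, t+15=i.

vjthi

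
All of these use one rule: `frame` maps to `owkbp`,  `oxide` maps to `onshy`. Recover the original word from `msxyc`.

sonic

The output letters match the input read backwards, each shifted +10: frame reversed is emarf. The word is reversed, then every letter is shifted forward by 10.
Reversing it on msxyc: shift back: m−10=c, s−10=i, x−10=n, y−10=o, c−10=s → cinos; then reverse → sonic.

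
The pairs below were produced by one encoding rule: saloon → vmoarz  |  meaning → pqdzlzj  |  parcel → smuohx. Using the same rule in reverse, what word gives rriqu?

offer

Shifts by position in saloon: pos 0: s→v (+3), pos 1: a→m (+12), pos 2: l→o (+3), pos 3: o→a (+12) — repeating every 2. The shifts repeat in a cycle of length 2: positions 0,1,… shift by +3, +12, then the pattern repeats.
Reversing it on rriqu: r−3=o, r−12=f, i−3=f, q−12=e, u−3=r.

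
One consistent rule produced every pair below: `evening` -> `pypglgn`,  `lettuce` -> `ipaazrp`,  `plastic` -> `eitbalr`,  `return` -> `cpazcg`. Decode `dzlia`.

e(4)→p(15) and v(21)→y(24) fit y≡25x+19 (mod 26); the inverse of 25 mod 26 is 25. Each letter's alphabet position (a=0..z=25) is mapped through 25·x+19 mod 26 — an affine cipher.
Reversing it on dzlia: d(3)→25·(3−19)≡16=q; z(25)→25·(25−19)≡20=u; l(11)→25·(11−19)≡8=i; i(8)→25·(8−19)≡11=l; a(0)→25·(0−19)≡19=t (all mod 26).

quilt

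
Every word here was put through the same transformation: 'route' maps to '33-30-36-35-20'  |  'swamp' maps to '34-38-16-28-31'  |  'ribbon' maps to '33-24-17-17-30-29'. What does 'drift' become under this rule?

19-33-24-21-35

Letters become their 1-based position plus 15 (so a→16, b→17, …).
On drift: d=4→19, r=18→33, i=9→24, f=6→21, t=20→35.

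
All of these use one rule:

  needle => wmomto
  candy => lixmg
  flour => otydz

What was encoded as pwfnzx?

Shifts by position in needle: pos 0: n→w (+9), pos 1: e→m (+8), pos 2: e→o (+10), pos 3: d→m (+9), pos 4: l→t (+8), pos 5: e→o (+10) — repeating every 3. The shifts repeat in a cycle of length 3: positions 0,1,… shift by +9, +8, +10, then the pattern repeats.
Undoing it on pwfnzx: p−9=g, w−8=o, f−10=v, n−9=e, z−8=r, x−10=n.

govern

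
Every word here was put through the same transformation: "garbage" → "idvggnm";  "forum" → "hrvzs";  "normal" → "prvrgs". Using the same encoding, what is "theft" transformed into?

vkikz

In garbage: g→i is +2, a→d is +3, r→v is +4, b→g is +5 — the shift increases by 1 each position. Each letter shifts forward by (position + 2), i.e. 2, 3, 4, … — the shift grows by one for each successive letter.
For theft: t+2=v, h+3=k, e+4=i, f+5=k, t+6=z.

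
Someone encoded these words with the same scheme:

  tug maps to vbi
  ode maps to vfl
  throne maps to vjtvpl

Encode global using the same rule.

invdhn

The shift depends on letter class: consonant t→v is +2, but vowel u→b is +7. Vowels shift forward by 7 and consonants shift forward by 2.
On global: g(cons)+2=i, l(cons)+2=n, o(vowel)+7=v, b(cons)+2=d, a(vowel)+7=h, l(cons)+2=n.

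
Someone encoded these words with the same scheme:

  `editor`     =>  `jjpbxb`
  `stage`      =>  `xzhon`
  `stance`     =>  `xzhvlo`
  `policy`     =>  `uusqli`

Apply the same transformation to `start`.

xzhzc

The shift increases by 1 at each position, starting from +5: 5, 6, 7, ….
On start: s+5=x, t+6=z, a+7=h, r+8=z, t+9=c.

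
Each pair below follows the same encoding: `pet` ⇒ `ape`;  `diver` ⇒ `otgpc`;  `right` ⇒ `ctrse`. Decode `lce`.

Compare letters: p→a is +11, e→p is +11, t→e is +11 — a constant shift. Every letter moves 11 places later in the alphabet, wrapping around z→a.
Decoding lce: l−11=a, c−11=r, e−11=t.

art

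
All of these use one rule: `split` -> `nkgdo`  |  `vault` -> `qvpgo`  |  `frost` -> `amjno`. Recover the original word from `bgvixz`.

glance

Compare letters: s→n is +21, p→k is +21, l→g is +21 — a constant shift. Every letter moves 21 places later in the alphabet, wrapping around z→a.
Decoding bgvixz: b−21=g, g−21=l, v−21=a, i−21=n, x−21=c, z−21=e.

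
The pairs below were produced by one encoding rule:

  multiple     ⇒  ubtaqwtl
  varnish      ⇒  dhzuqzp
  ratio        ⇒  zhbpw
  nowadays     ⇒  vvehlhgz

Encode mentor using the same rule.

ulvawy

A repeating key of period 2 is used — shifts +8, +7 over and over.
For mentor: m+8=u, e+7=l, n+8=v, t+7=a, o+8=w, r+7=y.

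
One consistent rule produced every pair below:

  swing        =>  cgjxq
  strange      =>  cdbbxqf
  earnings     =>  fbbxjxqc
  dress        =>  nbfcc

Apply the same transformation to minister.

The rule splits by letter class: vowels +1, consonants +10.
Applying it to minister: m(cons)+10=w, i(vowel)+1=j, n(cons)+10=x, i(vowel)+1=j, s(cons)+10=c, t(cons)+10=d, e(vowel)+1=f, r(cons)+10=b.

wjxjcdfb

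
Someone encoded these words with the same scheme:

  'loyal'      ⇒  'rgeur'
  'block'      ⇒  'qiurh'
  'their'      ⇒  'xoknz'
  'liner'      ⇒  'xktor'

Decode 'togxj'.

drain

Read the word backwards and shift each letter +6.
Decoding togxj: shift back: t−6=n, o−6=i, g−6=a, x−6=r, j−6=d → niard; then reverse → drain.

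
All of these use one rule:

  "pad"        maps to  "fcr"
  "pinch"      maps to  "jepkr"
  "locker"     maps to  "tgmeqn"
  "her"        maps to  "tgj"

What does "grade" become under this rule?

gfcti

Two steps: reverse the string, then apply a Caesar shift of +2.
For grade: reverse → edarg; then shift: e+2=g, d+2=f, a+2=c, r+2=t, g+2=i.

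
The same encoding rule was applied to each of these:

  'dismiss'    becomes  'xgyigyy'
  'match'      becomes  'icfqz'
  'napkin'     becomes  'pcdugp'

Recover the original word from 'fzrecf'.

threat

d(3)→x(23) and i(8)→g(6) fit y≡7x+2 (mod 26); the inverse of 7 mod 26 is 15. Each letter's alphabet position (a=0..z=25) is mapped through 7·x+2 mod 26 — an affine cipher.
Reversing it on fzrecf: f(5)→15·(5−2)≡19=t; z(25)→15·(25−2)≡7=h; r(17)→15·(17−2)≡17=r; e(4)→15·(4−2)≡4=e; c(2)→15·(2−2)≡0=a; f(5)→15·(5−2)≡19=t (all mod 26).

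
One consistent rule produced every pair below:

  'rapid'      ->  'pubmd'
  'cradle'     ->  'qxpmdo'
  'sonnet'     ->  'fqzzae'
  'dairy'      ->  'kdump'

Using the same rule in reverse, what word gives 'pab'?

pod

The output letters match the input read backwards, each shifted +12: rapid reversed is dipar. Two steps: reverse the string, then apply a Caesar shift of +12.
Undoing it on pab: shift back: p−12=d, a−12=o, b−12=p → dop; then reverse → pod.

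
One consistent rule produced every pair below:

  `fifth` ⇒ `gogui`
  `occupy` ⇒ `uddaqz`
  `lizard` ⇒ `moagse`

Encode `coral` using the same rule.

dusgm

The shift depends on letter class: consonant f→g is +1, but vowel i→o is +6. The rule splits by letter class: vowels +6, consonants +1.
On coral: c(cons)+1=d, o(vowel)+6=u, r(cons)+1=s, a(vowel)+6=g, l(cons)+1=m.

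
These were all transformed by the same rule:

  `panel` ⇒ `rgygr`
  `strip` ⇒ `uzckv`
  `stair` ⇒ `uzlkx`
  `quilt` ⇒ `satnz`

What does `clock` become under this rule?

A repeating key of period 3 is used — shifts +2, +6, +11 over and over.
For clock: c+2=e, l+6=r, o+11=z, c+2=e, k+6=q.

erzeq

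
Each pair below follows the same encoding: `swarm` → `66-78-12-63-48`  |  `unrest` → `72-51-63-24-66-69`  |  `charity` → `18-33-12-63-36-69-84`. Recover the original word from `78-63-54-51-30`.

wrong

s(#19)→66 and w(#23)→78: differences scale by 3, so n = 3·pos + 9. Each letter becomes 3×(its alphabet position, a=1..z=26) + 9.
Reversing it on 78-63-54-51-30: 78→(78−9)÷3=23=w, 63→(63−9)÷3=18=r, 54→(54−9)÷3=15=o, 51→(51−9)÷3=14=n, 30→(30−9)÷3=7=g.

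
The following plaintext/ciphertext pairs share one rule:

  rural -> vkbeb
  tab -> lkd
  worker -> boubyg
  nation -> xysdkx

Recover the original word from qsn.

The output letters match the input read backwards, each shifted +10: rural reversed is larur. Read the word backwards and shift each letter +10.
Undoing it on qsn: shift back: q−10=g, s−10=i, n−10=d → gid; then reverse → dig.

dig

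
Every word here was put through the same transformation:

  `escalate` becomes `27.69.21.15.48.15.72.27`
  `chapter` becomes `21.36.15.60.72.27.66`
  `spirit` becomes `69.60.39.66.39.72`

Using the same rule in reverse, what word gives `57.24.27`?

e(#5)→27 and s(#19)→69: differences scale by 3, so n = 3·pos + 12. The formula is n = 3×(alphabet index, a=1) + 12.
Decoding 57.24.27: 57→(57−12)÷3=15=o, 24→(24−12)÷3=4=d, 27→(27−12)÷3=5=e.

ode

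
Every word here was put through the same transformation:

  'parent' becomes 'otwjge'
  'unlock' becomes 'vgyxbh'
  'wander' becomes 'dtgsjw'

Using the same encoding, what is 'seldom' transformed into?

p(15)→o(14) and a(0)→t(19) fit y≡17x+19 (mod 26); the inverse of 17 mod 26 is 23. This is an affine cipher: with a=0,…,z=25, each position x becomes (17x+19) mod 26.
Applying it to seldom: s(18)→17·18+19≡13=n; e(4)→17·4+19≡9=j; l(11)→17·11+19≡24=y; d(3)→17·3+19≡18=s; o(14)→17·14+19≡23=x; m(12)→17·12+19≡15=p (all mod 26).

njysxp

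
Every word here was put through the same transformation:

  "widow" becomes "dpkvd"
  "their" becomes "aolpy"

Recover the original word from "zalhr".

Compare letters: w→d is +7, i→p is +7, d→k is +7 — a constant shift. It's a constant shift of +7 (ROT7).
Decoding zalhr: z−7=s, a−7=t, l−7=e, h−7=a, r−7=k.

steak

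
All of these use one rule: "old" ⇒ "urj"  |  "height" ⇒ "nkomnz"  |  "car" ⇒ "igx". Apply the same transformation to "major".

Compare letters: o→u is +6, l→r is +6, d→j is +6 — a constant shift. It's a constant shift of +6 (ROT6).
For major: m+6=s, a+6=g, j+6=p, o+6=u, r+6=x.

sgpux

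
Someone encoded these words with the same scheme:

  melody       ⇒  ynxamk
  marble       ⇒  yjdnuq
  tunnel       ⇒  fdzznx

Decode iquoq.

A repeating key of period 3 is used — shifts +12, +9, +12 over and over.
Decoding iquoq: i−12=w, q−9=h, u−12=i, o−12=c, q−9=h.

which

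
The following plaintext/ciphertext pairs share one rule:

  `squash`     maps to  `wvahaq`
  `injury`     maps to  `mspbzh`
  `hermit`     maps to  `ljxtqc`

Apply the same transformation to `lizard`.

In squash: s→w is +4, q→v is +5, u→a is +6, a→h is +7 — the shift increases by 1 each position. The shift increases by 1 at each position, starting from +4: 4, 5, 6, ….
Applying it to lizard: l+4=p, i+5=n, z+6=f, a+7=h, r+8=z, d+9=m.

pnfhzm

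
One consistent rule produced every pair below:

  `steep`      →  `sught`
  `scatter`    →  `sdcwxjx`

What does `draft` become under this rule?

The shift increases by 1 at each position, starting from +0: 0, 1, 2, ….
Applying it to draft: d+0=d, r+1=s, a+2=c, f+3=i, t+4=x.

dscix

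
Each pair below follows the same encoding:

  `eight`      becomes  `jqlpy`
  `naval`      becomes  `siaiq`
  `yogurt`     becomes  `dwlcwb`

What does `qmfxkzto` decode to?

leapfrog

Shifts by position in eight: pos 0: e→j (+5), pos 1: i→q (+8), pos 2: g→l (+5), pos 3: h→p (+8) — repeating every 2. A repeating key of period 2 is used — shifts +5, +8 over and over.
Reversing it on qmfxkzto: q−5=l, m−8=e, f−5=a, x−8=p, k−5=f, z−8=r, t−5=o, o−8=g.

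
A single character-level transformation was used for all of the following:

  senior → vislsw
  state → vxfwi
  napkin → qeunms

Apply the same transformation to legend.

It's a Vigenère-style cipher with numeric key [3,4,5]: position i shifts by key[i mod 3].
On legend: l+3=o, e+4=i, g+5=l, e+3=h, n+4=r, d+5=i.

oilhri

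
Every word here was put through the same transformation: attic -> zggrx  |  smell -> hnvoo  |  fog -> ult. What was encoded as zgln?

atom

Letters are reflected about the middle of the alphabet (position → 25−position): Atbash.
Decoding zgln: z↔a, g↔t, l↔o, n↔m.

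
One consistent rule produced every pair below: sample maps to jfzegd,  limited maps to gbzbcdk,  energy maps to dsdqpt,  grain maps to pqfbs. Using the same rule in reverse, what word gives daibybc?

exhibit

s(18)→j(9) and a(0)→f(5) fit y≡19x+5 (mod 26); the inverse of 19 mod 26 is 11. Each letter's alphabet position (a=0..z=25) is mapped through 19·x+5 mod 26 — an affine cipher.
Reversing it on daibybc: d(3)→11·(3−5)≡4=e; a(0)→11·(0−5)≡23=x; i(8)→11·(8−5)≡7=h; b(1)→11·(1−5)≡8=i; y(24)→11·(24−5)≡1=b; b(1)→11·(1−5)≡8=i; c(2)→11·(2−5)≡19=t (all mod 26).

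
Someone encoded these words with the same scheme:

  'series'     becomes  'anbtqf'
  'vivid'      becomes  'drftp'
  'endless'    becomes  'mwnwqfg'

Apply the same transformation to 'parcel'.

In series: s→a is +8, e→n is +9, r→b is +10, i→t is +11 — the shift increases by 1 each position. Each letter shifts forward by (position + 8), i.e. 8, 9, 10, … — the shift grows by one for each successive letter.
Applying it to parcel: p+8=x, a+9=j, r+10=b, c+11=n, e+12=q, l+13=y.

xjbnqy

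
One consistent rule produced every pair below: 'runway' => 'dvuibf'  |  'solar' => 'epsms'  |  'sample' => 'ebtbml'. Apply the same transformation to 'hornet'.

tpyzfa

Shifts by position in runway: pos 0: r→d (+12), pos 1: u→v (+1), pos 2: n→u (+7), pos 3: w→i (+12), pos 4: a→b (+1), pos 5: y→f (+7) — repeating every 3. The shifts repeat in a cycle of length 3: positions 0,1,… shift by +12, +1, +7, then the pattern repeats.
For hornet: h+12=t, o+1=p, r+7=y, n+12=z, e+1=f, t+7=a.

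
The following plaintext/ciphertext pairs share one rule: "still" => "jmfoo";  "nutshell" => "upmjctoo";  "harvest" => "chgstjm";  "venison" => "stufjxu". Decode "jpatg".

super

s(18)→j(9) and t(19)→m(12) fit y≡3x+7 (mod 26); the inverse of 3 mod 26 is 9. Each letter's alphabet position (a=0..z=25) is mapped through 3·x+7 mod 26 — an affine cipher.
Reversing it on jpatg: j(9)→9·(9−7)≡18=s; p(15)→9·(15−7)≡20=u; a(0)→9·(0−7)≡15=p; t(19)→9·(19−7)≡4=e; g(6)→9·(6−7)≡17=r (all mod 26).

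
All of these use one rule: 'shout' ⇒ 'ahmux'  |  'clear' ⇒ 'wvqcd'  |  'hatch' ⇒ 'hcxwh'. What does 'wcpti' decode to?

candy

s(18)→a(0) and h(7)→h(7) fit y≡23x+2 (mod 26); the inverse of 23 mod 26 is 17. Each letter's alphabet position (a=0..z=25) is mapped through 23·x+2 mod 26 — an affine cipher.
Reversing it on wcpti: w(22)→17·(22−2)≡2=c; c(2)→17·(2−2)≡0=a; p(15)→17·(15−2)≡13=n; t(19)→17·(19−2)≡3=d; i(8)→17·(8−2)≡24=y (all mod 26).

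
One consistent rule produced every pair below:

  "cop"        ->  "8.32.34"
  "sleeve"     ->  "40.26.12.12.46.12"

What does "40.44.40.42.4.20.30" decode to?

sustain

Each letter becomes 2×(its alphabet position, a=1..z=26) + 2.
Decoding 40.44.40.42.4.20.30: 40→(40−2)÷2=19=s, 44→(44−2)÷2=21=u, 40→(40−2)÷2=19=s, 42→(42−2)÷2=20=t, 4→(4−2)÷2=1=a, 20→(20−2)÷2=9=i, 30→(30−2)÷2=14=n.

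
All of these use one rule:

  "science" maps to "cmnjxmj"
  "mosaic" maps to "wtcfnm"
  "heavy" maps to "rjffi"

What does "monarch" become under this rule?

Two shifts are in play — +5 for a/e/i/o/u, +10 for every other letter.
For monarch: m(cons)+10=w, o(vowel)+5=t, n(cons)+10=x, a(vowel)+5=f, r(cons)+10=b, c(cons)+10=m, h(cons)+10=r.

wtxfbmr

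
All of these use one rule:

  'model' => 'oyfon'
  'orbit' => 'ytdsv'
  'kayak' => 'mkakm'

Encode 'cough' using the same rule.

The shift depends on letter class: consonant m→o is +2, but vowel o→y is +10. Two shifts are in play — +10 for a/e/i/o/u, +2 for every other letter.
On cough: c(cons)+2=e, o(vowel)+10=y, u(vowel)+10=e, g(cons)+2=i, h(cons)+2=j.

eyeij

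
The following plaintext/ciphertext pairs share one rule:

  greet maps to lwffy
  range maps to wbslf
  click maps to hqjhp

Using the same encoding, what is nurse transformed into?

svwxf

The shift depends on letter class: consonant g→l is +5, but vowel e→f is +1. The rule splits by letter class: vowels +1, consonants +5.
For nurse: n(cons)+5=s, u(vowel)+1=v, r(cons)+5=w, s(cons)+5=x, e(vowel)+1=f.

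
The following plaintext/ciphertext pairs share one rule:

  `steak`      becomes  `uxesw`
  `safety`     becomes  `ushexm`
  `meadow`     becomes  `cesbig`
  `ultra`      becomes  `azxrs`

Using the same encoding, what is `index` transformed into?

s(18)→u(20) and t(19)→x(23) fit y≡3x+18 (mod 26); the inverse of 3 mod 26 is 9. Each letter's alphabet position (a=0..z=25) is mapped through 3·x+18 mod 26 — an affine cipher.
For index: i(8)→3·8+18≡16=q; n(13)→3·13+18≡5=f; d(3)→3·3+18≡1=b; e(4)→3·4+18≡4=e; x(23)→3·23+18≡9=j (all mod 26).

qfbej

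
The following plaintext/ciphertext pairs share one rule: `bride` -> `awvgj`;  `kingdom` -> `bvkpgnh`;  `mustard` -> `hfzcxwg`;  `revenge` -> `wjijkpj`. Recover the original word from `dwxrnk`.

Treating letters as 0–25, the rule is x ↦ 3x + 23 (mod 26).
Undoing it on dwxrnk: d(3)→9·(3−23)≡2=c; w(22)→9·(22−23)≡17=r; x(23)→9·(23−23)≡0=a; r(17)→9·(17−23)≡24=y; n(13)→9·(13−23)≡14=o; k(10)→9·(10−23)≡13=n (all mod 26).

crayon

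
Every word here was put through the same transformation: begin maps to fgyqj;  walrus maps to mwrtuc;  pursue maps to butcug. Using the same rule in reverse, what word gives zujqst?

junior

b(1)→f(5) and e(4)→g(6) fit y≡9x+22 (mod 26); the inverse of 9 mod 26 is 3. This is an affine cipher: with a=0,…,z=25, each position x becomes (9x+22) mod 26.
Reversing it on zujqst: z(25)→3·(25−22)≡9=j; u(20)→3·(20−22)≡20=u; j(9)→3·(9−22)≡13=n; q(16)→3·(16−22)≡8=i; s(18)→3·(18−22)≡14=o; t(19)→3·(19−22)≡17=r (all mod 26).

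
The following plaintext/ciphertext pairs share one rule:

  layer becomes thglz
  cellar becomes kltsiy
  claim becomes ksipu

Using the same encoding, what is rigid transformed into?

It's a Vigenère-style cipher with numeric key [8,7]: position i shifts by key[i mod 2].
On rigid: r+8=z, i+7=p, g+8=o, i+7=p, d+8=l.

zpopl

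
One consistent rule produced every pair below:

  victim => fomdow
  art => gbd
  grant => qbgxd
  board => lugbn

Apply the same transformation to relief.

Two shifts are in play — +6 for a/e/i/o/u, +10 for every other letter.
For relief: r(cons)+10=b, e(vowel)+6=k, l(cons)+10=v, i(vowel)+6=o, e(vowel)+6=k, f(cons)+10=p.

bkvokp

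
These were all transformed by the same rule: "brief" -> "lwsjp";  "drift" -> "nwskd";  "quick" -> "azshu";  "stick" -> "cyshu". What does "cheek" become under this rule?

Shifts by position in brief: pos 0: b→l (+10), pos 1: r→w (+5), pos 2: i→s (+10), pos 3: e→j (+5) — repeating every 2. It's a Vigenère-style cipher with numeric key [10,5]: position i shifts by key[i mod 2].
Applying it to cheek: c+10=m, h+5=m, e+10=o, e+5=j, k+10=u.

mmoju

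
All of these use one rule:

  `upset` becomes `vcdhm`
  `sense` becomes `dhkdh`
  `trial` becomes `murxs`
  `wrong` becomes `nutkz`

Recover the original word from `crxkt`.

piano

u(20)→v(21) and p(15)→c(2) fit y≡9x+23 (mod 26); the inverse of 9 mod 26 is 3. Each letter's alphabet position (a=0..z=25) is mapped through 9·x+23 mod 26 — an affine cipher.
Undoing it on crxkt: c(2)→3·(2−23)≡15=p; r(17)→3·(17−23)≡8=i; x(23)→3·(23−23)≡0=a; k(10)→3·(10−23)≡13=n; t(19)→3·(19−23)≡14=o (all mod 26).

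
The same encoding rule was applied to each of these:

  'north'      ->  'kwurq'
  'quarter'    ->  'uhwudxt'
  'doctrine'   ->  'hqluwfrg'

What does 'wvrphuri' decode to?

foremost

Two steps: reverse the string, then apply a Caesar shift of +3.
Decoding wvrphuri: shift back: w−3=t, v−3=s, r−3=o, p−3=m, h−3=e, u−3=r, r−3=o, i−3=f → tsomerof; then reverse → foremost.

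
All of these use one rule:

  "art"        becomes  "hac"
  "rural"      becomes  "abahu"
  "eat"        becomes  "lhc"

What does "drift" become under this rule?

Vowels shift forward by 7 and consonants shift forward by 9.
For drift: d(cons)+9=m, r(cons)+9=a, i(vowel)+7=p, f(cons)+9=o, t(cons)+9=c.

mapoc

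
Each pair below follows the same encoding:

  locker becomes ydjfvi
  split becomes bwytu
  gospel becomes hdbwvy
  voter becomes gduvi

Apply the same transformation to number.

l(11)→y(24) and o(14)→d(3) fit y≡19x+23 (mod 26); the inverse of 19 mod 26 is 11. This is an affine cipher: with a=0,…,z=25, each position x becomes (19x+23) mod 26.
Applying it to number: n(13)→19·13+23≡10=k; u(20)→19·20+23≡13=n; m(12)→19·12+23≡17=r; b(1)→19·1+23≡16=q; e(4)→19·4+23≡21=v; r(17)→19·17+23≡8=i (all mod 26).

knrqvi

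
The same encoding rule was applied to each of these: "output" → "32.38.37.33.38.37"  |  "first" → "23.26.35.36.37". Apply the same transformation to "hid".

o is letter #15 and maps to 32: an offset of 17. The number is (letter's place in the alphabet, a=1) + 17.
For hid: h=8→25, i=9→26, d=4→21.

25.26.21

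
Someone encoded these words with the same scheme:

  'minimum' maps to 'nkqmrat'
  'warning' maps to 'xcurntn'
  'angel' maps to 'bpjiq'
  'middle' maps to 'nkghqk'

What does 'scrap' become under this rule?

The shift increases by 1 at each position, starting from +1: 1, 2, 3, ….
For scrap: s+1=t, c+2=e, r+3=u, a+4=e, p+5=u.

teueu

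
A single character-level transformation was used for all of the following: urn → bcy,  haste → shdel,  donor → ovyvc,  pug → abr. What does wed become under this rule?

hlo

Vowels shift forward by 7 and consonants shift forward by 11.
Applying it to wed: w(cons)+11=h, e(vowel)+7=l, d(cons)+11=o.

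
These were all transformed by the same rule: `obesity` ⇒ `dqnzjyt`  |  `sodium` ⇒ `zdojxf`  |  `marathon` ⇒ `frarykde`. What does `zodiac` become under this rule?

Treating letters as 0–25, the rule is x ↦ 25x + 17 (mod 26).
For zodiac: z(25)→25·25+17≡18=s; o(14)→25·14+17≡3=d; d(3)→25·3+17≡14=o; i(8)→25·8+17≡9=j; a(0)→25·0+17≡17=r; c(2)→25·2+17≡15=p (all mod 26).

sdojrp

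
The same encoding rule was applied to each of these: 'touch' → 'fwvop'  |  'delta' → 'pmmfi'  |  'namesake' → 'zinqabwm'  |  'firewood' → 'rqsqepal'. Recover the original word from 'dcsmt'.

rural

A repeating key of period 3 is used — shifts +12, +8, +1 over and over.
Undoing it on dcsmt: d−12=r, c−8=u, s−1=r, m−12=a, t−8=l.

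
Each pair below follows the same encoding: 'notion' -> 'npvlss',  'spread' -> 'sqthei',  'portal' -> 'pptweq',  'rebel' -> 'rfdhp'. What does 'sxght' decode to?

sweep

Letter i (0-indexed) is shifted by i+0, so successive shifts are 0, 1, 2, ….
Undoing it on sxght: s−0=s, x−1=w, g−2=e, h−3=e, t−4=p.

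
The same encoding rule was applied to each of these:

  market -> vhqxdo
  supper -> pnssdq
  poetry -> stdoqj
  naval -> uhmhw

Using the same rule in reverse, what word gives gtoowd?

Treating letters as 0–25, the rule is x ↦ 25x + 7 (mod 26).
Decoding gtoowd: g(6)→25·(6−7)≡1=b; t(19)→25·(19−7)≡14=o; o(14)→25·(14−7)≡19=t; o(14)→25·(14−7)≡19=t; w(22)→25·(22−7)≡11=l; d(3)→25·(3−7)≡4=e (all mod 26).

bottle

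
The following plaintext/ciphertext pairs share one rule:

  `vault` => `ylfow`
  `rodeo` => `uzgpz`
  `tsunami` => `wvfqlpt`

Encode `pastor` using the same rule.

The rule splits by letter class: vowels +11, consonants +3.
For pastor: p(cons)+3=s, a(vowel)+11=l, s(cons)+3=v, t(cons)+3=w, o(vowel)+11=z, r(cons)+3=u.

slvwzu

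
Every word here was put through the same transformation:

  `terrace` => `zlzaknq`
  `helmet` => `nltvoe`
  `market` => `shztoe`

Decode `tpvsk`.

ninja

In terrace: t→z is +6, e→l is +7, r→z is +8, r→a is +9 — the shift increases by 1 each position. Letter i (0-indexed) is shifted by i+6, so successive shifts are 6, 7, 8, ….
Decoding tpvsk: t−6=n, p−7=i, v−8=n, s−9=j, k−10=a.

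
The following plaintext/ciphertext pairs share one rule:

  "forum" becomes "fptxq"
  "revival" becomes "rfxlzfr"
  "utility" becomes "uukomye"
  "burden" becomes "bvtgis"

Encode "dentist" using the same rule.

dfpwmxz

In forum: f→f is +0, o→p is +1, r→t is +2, u→x is +3 — the shift increases by 1 each position. The shift increases by 1 at each position, starting from +0: 0, 1, 2, ….
On dentist: d+0=d, e+1=f, n+2=p, t+3=w, i+4=m, s+5=x, t+6=z.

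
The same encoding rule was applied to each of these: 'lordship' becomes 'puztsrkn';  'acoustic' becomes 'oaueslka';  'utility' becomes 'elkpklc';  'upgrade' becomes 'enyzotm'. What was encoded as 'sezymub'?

surgeon

l(11)→p(15) and o(14)→u(20) fit y≡19x+14 (mod 26); the inverse of 19 mod 26 is 11. This is an affine cipher: with a=0,…,z=25, each position x becomes (19x+14) mod 26.
Undoing it on sezymub: s(18)→11·(18−14)≡18=s; e(4)→11·(4−14)≡20=u; z(25)→11·(25−14)≡17=r; y(24)→11·(24−14)≡6=g; m(12)→11·(12−14)≡4=e; u(20)→11·(20−14)≡14=o; b(1)→11·(1−14)≡13=n (all mod 26).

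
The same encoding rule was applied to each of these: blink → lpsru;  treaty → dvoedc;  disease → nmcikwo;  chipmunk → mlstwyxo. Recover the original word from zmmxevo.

picture

Shifts by position in blink: pos 0: b→l (+10), pos 1: l→p (+4), pos 2: i→s (+10), pos 3: n→r (+4) — repeating every 2. The shifts repeat in a cycle of length 2: positions 0,1,… shift by +10, +4, then the pattern repeats.
Reversing it on zmmxevo: z−10=p, m−4=i, m−10=c, x−4=t, e−10=u, v−4=r, o−10=e.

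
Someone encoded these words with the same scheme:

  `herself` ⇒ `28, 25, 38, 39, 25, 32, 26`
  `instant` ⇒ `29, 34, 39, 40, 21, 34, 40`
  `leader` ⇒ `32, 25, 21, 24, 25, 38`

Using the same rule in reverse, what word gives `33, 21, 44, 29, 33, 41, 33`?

The number is (letter's place in the alphabet, a=1) + 20.
Undoing it on 33, 21, 44, 29, 33, 41, 33: 33→(33−20)÷1=13=m, 21→(21−20)÷1=1=a, 44→(44−20)÷1=24=x, 29→(29−20)÷1=9=i, 33→(33−20)÷1=13=m, 41→(41−20)÷1=21=u, 33→(33−20)÷1=13=m.

maximum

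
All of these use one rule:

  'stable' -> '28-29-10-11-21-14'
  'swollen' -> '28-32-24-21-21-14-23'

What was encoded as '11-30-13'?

bud

The number is (letter's place in the alphabet, a=1) + 9.
Undoing it on 11-30-13: 11→(11−9)÷1=2=b, 30→(30−9)÷1=21=u, 13→(13−9)÷1=4=d.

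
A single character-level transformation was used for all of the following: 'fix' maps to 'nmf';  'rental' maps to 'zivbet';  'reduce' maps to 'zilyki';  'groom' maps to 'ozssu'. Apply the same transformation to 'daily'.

The shift depends on letter class: consonant f→n is +8, but vowel i→m is +4. Vowels shift forward by 4 and consonants shift forward by 8.
For daily: d(cons)+8=l, a(vowel)+4=e, i(vowel)+4=m, l(cons)+8=t, y(cons)+8=g.

lemtg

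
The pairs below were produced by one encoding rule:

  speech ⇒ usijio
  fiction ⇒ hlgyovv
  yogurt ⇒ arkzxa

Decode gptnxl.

empire

In speech: s→u is +2, p→s is +3, e→i is +4, e→j is +5 — the shift increases by 1 each position. The shift increases by 1 at each position, starting from +2: 2, 3, 4, ….
Reversing it on gptnxl: g−2=e, p−3=m, t−4=p, n−5=i, x−6=r, l−7=e.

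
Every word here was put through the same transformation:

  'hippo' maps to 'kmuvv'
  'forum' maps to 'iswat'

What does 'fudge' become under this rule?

In hippo: h→k is +3, i→m is +4, p→u is +5, p→v is +6 — the shift increases by 1 each position. The shift increases by 1 at each position, starting from +3: 3, 4, 5, ….
For fudge: f+3=i, u+4=y, d+5=i, g+6=m, e+7=l.

iyiml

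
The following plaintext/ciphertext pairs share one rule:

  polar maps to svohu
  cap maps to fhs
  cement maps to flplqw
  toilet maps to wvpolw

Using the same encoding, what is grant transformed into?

juhqw

The shift depends on letter class: consonant p→s is +3, but vowel o→v is +7. Two shifts are in play — +7 for a/e/i/o/u, +3 for every other letter.
For grant: g(cons)+3=j, r(cons)+3=u, a(vowel)+7=h, n(cons)+3=q, t(cons)+3=w.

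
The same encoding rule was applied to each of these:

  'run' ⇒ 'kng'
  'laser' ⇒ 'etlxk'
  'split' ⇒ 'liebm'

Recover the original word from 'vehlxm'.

closet

Compare letters: r→k is +19, u→n is +19, n→g is +19 — a constant shift. Each letter is shifted forward by 19 in the alphabet (a Caesar shift of +19).
Undoing it on vehlxm: v−19=c, e−19=l, h−19=o, l−19=s, x−19=e, m−19=t.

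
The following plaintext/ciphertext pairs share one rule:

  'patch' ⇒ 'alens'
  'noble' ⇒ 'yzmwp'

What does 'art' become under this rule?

lce

Compare letters: p→a is +11, a→l is +11, t→e is +11 — a constant shift. This is a Caesar cipher with shift 11.
Applying it to art: a+11=l, r+11=c, t+11=e.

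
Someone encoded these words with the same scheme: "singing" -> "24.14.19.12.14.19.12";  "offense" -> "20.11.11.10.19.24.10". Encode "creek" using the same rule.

8.23.10.10.16

s is letter #19 and maps to 24: an offset of 5. Letters become their 1-based position plus 5 (so a→6, b→7, …).
Applying it to creek: c=3→8, r=18→23, e=5→10, e=5→10, k=11→16.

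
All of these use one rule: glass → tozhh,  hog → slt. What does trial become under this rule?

Letters are reflected about the middle of the alphabet (position → 25−position): Atbash.
On trial: t↔g, r↔i, i↔r, a↔z, l↔o.

girzo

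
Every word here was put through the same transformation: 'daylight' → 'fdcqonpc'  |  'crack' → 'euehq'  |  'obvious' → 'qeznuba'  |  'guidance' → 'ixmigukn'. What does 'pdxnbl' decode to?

native

Each letter shifts forward by (position + 2), i.e. 2, 3, 4, … — the shift grows by one for each successive letter.
Decoding pdxnbl: p−2=n, d−3=a, x−4=t, n−5=i, b−6=v, l−7=e.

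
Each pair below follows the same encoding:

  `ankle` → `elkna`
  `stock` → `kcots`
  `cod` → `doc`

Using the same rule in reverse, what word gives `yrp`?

The output letters match the input read backwards: ankle reversed is elkna. The word is simply reversed.
Undoing it on yrp: then reverse → pry.

pry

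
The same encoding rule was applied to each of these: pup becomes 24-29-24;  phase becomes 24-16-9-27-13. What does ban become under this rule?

p is letter #16 and maps to 24: an offset of 8. The number is (letter's place in the alphabet, a=1) + 8.
On ban: b=2→10, a=1→9, n=14→22.

10-9-22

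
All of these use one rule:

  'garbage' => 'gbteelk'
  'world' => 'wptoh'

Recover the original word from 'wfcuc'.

In garbage: g→g is +0, a→b is +1, r→t is +2, b→e is +3 — the shift increases by 1 each position. Letter i (0-indexed) is shifted by i+0, so successive shifts are 0, 1, 2, ….
Undoing it on wfcuc: w−0=w, f−1=e, c−2=a, u−3=r, c−4=y.

weary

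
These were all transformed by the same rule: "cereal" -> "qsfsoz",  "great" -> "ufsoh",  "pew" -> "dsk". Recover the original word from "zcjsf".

Each letter is shifted forward by 14 in the alphabet (a Caesar shift of +14).
Undoing it on zcjsf: z−14=l, c−14=o, j−14=v, s−14=e, f−14=r.

lover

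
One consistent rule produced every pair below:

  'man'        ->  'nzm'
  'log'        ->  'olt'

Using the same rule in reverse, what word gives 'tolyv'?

globe

Each pair mirrors across the alphabet (m↔n, a↔z, n↔m): positions sum to 25. Letters are reflected about the middle of the alphabet (position → 25−position): Atbash.
Undoing it on tolyv: t↔g, o↔l, l↔o, y↔b, v↔e.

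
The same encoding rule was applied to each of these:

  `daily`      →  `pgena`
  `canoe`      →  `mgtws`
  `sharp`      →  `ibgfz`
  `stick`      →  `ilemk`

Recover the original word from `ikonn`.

skull

This is an affine cipher: with a=0,…,z=25, each position x becomes (3x+6) mod 26.
Reversing it on ikonn: i(8)→9·(8−6)≡18=s; k(10)→9·(10−6)≡10=k; o(14)→9·(14−6)≡20=u; n(13)→9·(13−6)≡11=l; n(13)→9·(13−6)≡11=l (all mod 26).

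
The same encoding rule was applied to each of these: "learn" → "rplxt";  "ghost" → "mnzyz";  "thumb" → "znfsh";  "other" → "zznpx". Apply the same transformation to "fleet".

lrppz

The shift depends on letter class: consonant l→r is +6, but vowel e→p is +11. Vowels shift forward by 11 and consonants shift forward by 6.
For fleet: f(cons)+6=l, l(cons)+6=r, e(vowel)+11=p, e(vowel)+11=p, t(cons)+6=z.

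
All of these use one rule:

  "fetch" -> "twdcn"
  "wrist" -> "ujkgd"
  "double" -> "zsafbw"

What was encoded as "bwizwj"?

leader

f(5)→t(19) and e(4)→w(22) fit y≡23x+8 (mod 26); the inverse of 23 mod 26 is 17. Each letter's alphabet position (a=0..z=25) is mapped through 23·x+8 mod 26 — an affine cipher.
Reversing it on bwizwj: b(1)→17·(1−8)≡11=l; w(22)→17·(22−8)≡4=e; i(8)→17·(8−8)≡0=a; z(25)→17·(25−8)≡3=d; w(22)→17·(22−8)≡4=e; j(9)→17·(9−8)≡17=r (all mod 26).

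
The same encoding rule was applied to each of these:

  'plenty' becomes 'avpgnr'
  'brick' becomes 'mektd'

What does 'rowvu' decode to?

stump

The output letters match the input read backwards, each shifted +2: plenty reversed is ytnelp. Two steps: reverse the string, then apply a Caesar shift of +2.
Decoding rowvu: shift back: r−2=p, o−2=m, w−2=u, v−2=t, u−2=s → pmuts; then reverse → stump.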